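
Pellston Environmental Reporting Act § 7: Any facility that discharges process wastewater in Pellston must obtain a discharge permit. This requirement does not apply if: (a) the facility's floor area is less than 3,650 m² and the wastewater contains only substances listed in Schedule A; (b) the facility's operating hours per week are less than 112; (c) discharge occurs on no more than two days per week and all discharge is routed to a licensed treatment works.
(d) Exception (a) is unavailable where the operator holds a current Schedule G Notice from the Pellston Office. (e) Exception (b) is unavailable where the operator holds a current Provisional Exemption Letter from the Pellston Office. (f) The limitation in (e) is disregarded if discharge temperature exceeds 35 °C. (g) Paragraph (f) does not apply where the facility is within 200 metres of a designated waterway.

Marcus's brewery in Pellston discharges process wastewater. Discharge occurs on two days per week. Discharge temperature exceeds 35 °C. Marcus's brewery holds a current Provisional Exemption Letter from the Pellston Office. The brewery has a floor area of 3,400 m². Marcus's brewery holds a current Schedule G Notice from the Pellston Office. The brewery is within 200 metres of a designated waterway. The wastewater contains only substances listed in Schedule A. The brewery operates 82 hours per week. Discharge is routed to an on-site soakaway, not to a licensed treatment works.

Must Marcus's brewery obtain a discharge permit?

Exception (a)'s conditions are all satisfied: the facility's floor area is 3,400 m², less than the 3,650 m² limit; the wastewater is Schedule-A-only. Turning to paragraph (d): (d) applies — a current Schedule G Notice is held. Exception (a) does not apply.
Exception (b) is satisfied on its face — the facility's operating hours per week are 82, less than the 112 limit. But applying paragraphs (e)–(g): (e) applies — a current Provisional Exemption Letter is held. (f) would limit (e) — discharge temperature exceeds 35 °C — but (g) sets (f) aside: (g) operates against (f): the brewery is within 200 m of a designated waterway. (b) is therefore removed.
Exception (c) fails — discharge is not routed to a licensed treatment works.
No exception displaces § 7.

Yes — Marcus's brewery must obtain a discharge permit.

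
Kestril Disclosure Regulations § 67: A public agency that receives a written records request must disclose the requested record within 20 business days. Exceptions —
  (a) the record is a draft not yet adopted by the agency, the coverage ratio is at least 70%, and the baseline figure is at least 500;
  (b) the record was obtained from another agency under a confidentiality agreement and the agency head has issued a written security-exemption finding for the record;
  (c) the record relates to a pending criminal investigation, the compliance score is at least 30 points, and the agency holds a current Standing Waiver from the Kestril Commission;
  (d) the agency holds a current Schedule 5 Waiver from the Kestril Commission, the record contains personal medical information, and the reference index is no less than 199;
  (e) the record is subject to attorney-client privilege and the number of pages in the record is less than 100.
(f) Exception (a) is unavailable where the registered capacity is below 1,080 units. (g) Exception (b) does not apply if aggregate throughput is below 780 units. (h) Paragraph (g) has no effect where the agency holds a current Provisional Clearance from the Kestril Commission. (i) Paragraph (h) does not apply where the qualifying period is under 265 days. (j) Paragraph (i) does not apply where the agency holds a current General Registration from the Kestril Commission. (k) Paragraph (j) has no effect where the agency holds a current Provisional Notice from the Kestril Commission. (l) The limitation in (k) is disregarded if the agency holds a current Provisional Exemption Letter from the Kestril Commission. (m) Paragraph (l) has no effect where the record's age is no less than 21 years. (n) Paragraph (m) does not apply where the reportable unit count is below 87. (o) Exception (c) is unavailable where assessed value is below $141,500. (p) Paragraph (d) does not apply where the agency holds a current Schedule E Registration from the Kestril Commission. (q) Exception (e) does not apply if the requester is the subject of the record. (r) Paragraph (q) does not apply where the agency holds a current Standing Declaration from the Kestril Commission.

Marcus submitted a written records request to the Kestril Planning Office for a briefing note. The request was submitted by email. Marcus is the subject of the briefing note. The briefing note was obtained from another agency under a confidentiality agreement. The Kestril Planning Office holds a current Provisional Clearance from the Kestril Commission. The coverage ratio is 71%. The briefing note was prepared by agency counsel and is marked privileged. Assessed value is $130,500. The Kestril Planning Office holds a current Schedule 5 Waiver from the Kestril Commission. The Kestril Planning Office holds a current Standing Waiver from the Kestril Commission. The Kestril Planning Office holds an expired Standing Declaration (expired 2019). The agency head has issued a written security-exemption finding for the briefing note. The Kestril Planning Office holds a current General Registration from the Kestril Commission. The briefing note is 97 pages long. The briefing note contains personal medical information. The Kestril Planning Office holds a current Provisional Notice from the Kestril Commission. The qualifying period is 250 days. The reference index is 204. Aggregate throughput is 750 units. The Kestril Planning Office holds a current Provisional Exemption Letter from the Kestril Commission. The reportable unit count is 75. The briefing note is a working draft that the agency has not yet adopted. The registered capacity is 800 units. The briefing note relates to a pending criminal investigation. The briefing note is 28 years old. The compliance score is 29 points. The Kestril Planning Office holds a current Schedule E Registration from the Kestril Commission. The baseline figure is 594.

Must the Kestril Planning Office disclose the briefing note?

No — exception (b) applies; the Kestril Planning Office is not required to disclose the briefing note.

Exception (a): the briefing note is an unadopted draft; the coverage ratio is 71%, meeting the 70% threshold; the baseline figure is 594, meeting the 500 threshold — every condition holds. However, paragraph (f) must be considered: (f) operates against (a): the registered capacity is 800 units, below the 1,080 units limit. Exception (a) does not apply.
Exception (b)'s conditions are all satisfied: the briefing note was obtained under a confidentiality agreement; a written security-exemption finding has been issued. Applying paragraphs (g)–(n): (g) operates (aggregate throughput is 750 units, below the 780 units limit), but yields to (h): (h) operates against (g): a current Provisional Clearance is held. (i) would limit (h) — the qualifying period is 250 days, under the 265 days limit — but (j) sets (i) aside: (j) operates against (i): a current General Registration is held. (k) is engaged (a current Provisional Notice is held), but is itself disapplied by (l): (l) is engaged — a current Provisional Exemption Letter is held. (m) would limit (l) — the record's age is 28 years, meeting the 21 years threshold — but (n) sets (m) aside: (n) operates against (m): the reportable unit count is 75, below the 87 limit. So (b) applies.
Exception (c) does not apply: the compliance score is 29 points, short of 30 points.
All of (d)'s requirements are met (a current Schedule 5 Waiver is held; the briefing note contains personal medical information; the reference index is 204, meeting the 199 threshold). But: (p) applies — a current Schedule E Registration is held. So (d) is unavailable.
Exception (e) is satisfied on its face — the briefing note is privileged; the number of pages in the record is 97, less than the 100 limit. However, paragraphs (q)–(r) must be considered: (q) operates against (e): Marcus is the subject of the briefing note. (r) does not operate here (no current Standing Declaration is held), so (q) stands. So (e) is unavailable.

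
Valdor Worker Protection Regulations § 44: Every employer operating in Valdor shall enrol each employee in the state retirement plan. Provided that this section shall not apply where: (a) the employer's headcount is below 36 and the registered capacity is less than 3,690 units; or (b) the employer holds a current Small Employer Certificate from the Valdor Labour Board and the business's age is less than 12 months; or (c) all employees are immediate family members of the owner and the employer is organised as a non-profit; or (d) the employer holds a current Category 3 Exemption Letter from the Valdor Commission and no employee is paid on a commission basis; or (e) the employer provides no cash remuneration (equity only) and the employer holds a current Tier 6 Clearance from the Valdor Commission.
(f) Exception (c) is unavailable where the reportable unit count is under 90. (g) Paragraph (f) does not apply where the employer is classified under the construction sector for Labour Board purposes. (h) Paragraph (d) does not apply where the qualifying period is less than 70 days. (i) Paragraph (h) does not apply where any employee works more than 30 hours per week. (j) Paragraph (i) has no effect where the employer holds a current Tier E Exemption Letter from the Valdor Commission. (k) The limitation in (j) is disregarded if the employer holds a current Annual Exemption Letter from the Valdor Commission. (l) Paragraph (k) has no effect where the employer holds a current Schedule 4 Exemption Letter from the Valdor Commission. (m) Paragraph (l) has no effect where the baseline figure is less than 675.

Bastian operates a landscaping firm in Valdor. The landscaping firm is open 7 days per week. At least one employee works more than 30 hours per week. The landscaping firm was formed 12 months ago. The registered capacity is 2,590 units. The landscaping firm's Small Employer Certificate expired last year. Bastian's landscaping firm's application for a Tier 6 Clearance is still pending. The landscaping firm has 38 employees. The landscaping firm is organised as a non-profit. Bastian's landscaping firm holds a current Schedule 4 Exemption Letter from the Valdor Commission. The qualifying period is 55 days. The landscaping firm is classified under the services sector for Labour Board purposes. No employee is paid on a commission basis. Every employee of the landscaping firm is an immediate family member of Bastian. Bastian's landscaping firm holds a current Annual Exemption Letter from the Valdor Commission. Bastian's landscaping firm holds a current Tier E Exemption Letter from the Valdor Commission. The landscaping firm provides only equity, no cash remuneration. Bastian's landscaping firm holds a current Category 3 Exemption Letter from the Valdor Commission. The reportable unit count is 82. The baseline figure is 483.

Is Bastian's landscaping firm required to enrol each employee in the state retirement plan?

Exception (a) requires that the employer's headcount is below 36; but the employer's headcount is 38, not below 36, so (a) is unavailable.
Exception (b) does not apply: the Small Employer Certificate has expired.
Exception (c) is satisfied on its face — every employee is an immediate family member; the employer is a non-profit. Turning to paragraphs (f)–(g): (f) operates — the reportable unit count is 82, under the 90 limit. (g) is not triggered (the landscaping firm is classified under the services sector), so (f) stands. So (c) is unavailable.
All of (d)'s requirements are met (a current Category 3 Exemption Letter is held; no employee is paid on commission). Considering the limiting provisions: (h) would limit (d) — the qualifying period is 55 days, less than the 70 days limit — but (i) sets (h) aside: (i) is engaged — at least one employee exceeds 30 hours/week. (j) operates (a current Tier E Exemption Letter is held), but is overridden by (k): (k) operates — a current Annual Exemption Letter is held. (l) applies (a current Schedule 4 Exemption Letter is held), but is overridden by (m): (m) operates against (l): the baseline figure is 483, less than the 675 limit. Exception (d) stands.
Exception (e) does not apply: the Tier 6 Clearance is not current.

No — exception (d) applies; Bastian's landscaping firm is not required to enrol each employee in the state retirement plan.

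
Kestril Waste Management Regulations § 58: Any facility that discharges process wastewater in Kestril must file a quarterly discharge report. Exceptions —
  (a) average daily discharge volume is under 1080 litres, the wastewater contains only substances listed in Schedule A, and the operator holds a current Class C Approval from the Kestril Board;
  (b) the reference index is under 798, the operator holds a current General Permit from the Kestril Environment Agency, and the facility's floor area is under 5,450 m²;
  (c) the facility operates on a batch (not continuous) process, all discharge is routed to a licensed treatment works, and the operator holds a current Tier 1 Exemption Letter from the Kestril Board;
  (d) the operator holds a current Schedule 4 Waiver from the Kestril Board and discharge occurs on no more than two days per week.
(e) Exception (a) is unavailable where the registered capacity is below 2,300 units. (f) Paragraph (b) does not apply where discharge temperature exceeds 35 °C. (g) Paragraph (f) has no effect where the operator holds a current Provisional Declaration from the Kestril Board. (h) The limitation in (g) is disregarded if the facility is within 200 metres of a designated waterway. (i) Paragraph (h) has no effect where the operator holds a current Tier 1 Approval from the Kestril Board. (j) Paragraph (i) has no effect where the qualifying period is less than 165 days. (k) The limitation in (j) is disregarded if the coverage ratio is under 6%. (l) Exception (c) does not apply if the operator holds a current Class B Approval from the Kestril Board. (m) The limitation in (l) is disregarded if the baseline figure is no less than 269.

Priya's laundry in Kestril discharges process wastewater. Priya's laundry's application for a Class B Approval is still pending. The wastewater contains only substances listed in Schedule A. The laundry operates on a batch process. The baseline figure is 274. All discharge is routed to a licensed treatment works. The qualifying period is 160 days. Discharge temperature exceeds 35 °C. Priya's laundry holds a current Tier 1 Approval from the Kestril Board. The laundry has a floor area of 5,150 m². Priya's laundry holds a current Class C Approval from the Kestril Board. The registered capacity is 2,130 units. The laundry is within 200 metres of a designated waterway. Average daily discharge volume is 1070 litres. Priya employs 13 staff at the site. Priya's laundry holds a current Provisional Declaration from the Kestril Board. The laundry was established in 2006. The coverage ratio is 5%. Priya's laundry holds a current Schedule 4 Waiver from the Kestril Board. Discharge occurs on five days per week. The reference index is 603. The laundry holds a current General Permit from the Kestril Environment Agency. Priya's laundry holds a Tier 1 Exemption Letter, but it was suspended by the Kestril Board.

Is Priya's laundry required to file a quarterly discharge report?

No — exception (b) applies; Priya's laundry is not required to file a quarterly discharge report.

Exception (a)'s conditions are all satisfied: average daily discharge volume is 1070 litres, under the 1080 litres limit; the wastewater is Schedule-A-only; a current Class C Approval is held. However, paragraph (e) must be considered: (e) operates against (a): the registered capacity is 2,130 units, below the 2,300 units limit. Exception (a) does not apply.
Exception (b) is satisfied on its face — the reference index is 603, under the 798 limit; a current General Permit is held; the facility's floor area is 5,150 m², under the 5,450 m² limit. Considering the limiting provisions: (f) is engaged (discharge temperature exceeds 35 °C), but is itself disapplied by (g): (g) applies — a current Provisional Declaration is held. (h) operates (the laundry is within 200 m of a designated waterway), but is overridden by (i): (i) is triggered — a current Tier 1 Approval is held. (j) applies (the qualifying period is 160 days, less than the 165 days limit), but is itself disapplied by (k): (k) operates against (j): the coverage ratio is 5%, under the 6% limit. (b) remains available.
Exception (c) does not apply: the Tier 1 Exemption Letter is not current.
Exception (d) fails — discharge occurs on five days per week.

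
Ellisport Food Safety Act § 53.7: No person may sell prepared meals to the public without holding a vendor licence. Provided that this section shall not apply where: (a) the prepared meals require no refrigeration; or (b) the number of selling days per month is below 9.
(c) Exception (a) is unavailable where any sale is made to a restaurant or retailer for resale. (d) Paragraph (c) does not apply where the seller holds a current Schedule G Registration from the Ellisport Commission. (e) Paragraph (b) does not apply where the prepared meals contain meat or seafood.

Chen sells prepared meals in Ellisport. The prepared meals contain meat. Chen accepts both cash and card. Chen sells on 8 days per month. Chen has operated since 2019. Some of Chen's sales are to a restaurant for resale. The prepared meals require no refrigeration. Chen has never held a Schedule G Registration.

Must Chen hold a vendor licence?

Exception (a)'s conditions are all satisfied: the prepared meals are shelf-stable. But applying paragraphs (c)–(d): (c) is triggered — some sales are to a restaurant for resale. (d) is not engaged (no current Schedule G Registration is held), so (c) stands. Exception (a) does not apply.
Exception (b) is satisfied on its face — the number of selling days per month is 8, below the 9 limit. However, paragraph (e) must be considered: (e) operates against (b): the prepared meals contain meat. So (b) is unavailable.
No exception applies. The general rule governs.

Yes — Chen must hold a vendor licence.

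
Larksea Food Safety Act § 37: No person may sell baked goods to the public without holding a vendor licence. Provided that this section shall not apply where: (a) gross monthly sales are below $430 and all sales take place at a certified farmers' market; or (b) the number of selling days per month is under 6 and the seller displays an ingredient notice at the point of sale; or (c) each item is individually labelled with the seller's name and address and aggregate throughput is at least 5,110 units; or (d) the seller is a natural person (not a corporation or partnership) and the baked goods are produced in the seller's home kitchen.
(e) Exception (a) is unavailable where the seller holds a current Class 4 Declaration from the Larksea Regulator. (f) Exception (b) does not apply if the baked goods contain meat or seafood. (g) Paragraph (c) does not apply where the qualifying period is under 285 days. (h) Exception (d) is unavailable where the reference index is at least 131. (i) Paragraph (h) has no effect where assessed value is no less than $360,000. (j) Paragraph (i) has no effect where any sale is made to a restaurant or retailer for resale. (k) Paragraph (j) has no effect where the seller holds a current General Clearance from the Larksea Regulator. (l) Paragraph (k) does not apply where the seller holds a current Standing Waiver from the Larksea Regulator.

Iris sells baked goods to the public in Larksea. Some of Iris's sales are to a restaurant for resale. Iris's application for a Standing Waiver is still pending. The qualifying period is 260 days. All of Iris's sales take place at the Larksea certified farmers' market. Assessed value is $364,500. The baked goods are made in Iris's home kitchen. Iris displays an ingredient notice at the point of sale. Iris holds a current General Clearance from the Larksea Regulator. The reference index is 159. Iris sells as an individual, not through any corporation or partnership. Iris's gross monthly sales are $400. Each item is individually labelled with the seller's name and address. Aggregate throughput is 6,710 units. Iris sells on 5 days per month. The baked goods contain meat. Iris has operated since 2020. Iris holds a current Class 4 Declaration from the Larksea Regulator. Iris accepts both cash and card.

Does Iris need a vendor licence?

No — exception (d) applies; Iris is not required to hold a vendor licence.

Exception (a) is satisfied on its face — gross monthly sales are $400, below the $430 limit; all sales are at a certified farmers' market. But applying paragraph (e): (e) is triggered — a current Class 4 Declaration is held. (a) is therefore removed.
All of (b)'s requirements are met (the number of selling days per month is 5, under the 6 limit; an ingredient notice is displayed). However, paragraph (f) must be considered: (f) operates against (b): the baked goods contain meat. (b) is therefore removed.
Exception (c)'s conditions are all satisfied: items are individually labelled; aggregate throughput is 6,710 units, meeting the 5,110 units threshold. But: (g) applies — the qualifying period is 260 days, under the 285 days limit. So (c) is unavailable.
Exception (d): the seller is a natural person; the baked goods are home-kitchen produced — every condition holds. Under paragraphs (h)–(l): (h) would limit (d) — the reference index is 159, meeting the 131 threshold — but (i) sets (h) aside: (i) operates — assessed value is $364,500, meeting the $360,000 threshold. (j) is triggered (some sales are to a restaurant for resale), but is overridden by (k): (k) operates against (j): a current General Clearance is held. (l), which would lift (k), is not engaged — no current Standing Waiver is held. (d) remains available.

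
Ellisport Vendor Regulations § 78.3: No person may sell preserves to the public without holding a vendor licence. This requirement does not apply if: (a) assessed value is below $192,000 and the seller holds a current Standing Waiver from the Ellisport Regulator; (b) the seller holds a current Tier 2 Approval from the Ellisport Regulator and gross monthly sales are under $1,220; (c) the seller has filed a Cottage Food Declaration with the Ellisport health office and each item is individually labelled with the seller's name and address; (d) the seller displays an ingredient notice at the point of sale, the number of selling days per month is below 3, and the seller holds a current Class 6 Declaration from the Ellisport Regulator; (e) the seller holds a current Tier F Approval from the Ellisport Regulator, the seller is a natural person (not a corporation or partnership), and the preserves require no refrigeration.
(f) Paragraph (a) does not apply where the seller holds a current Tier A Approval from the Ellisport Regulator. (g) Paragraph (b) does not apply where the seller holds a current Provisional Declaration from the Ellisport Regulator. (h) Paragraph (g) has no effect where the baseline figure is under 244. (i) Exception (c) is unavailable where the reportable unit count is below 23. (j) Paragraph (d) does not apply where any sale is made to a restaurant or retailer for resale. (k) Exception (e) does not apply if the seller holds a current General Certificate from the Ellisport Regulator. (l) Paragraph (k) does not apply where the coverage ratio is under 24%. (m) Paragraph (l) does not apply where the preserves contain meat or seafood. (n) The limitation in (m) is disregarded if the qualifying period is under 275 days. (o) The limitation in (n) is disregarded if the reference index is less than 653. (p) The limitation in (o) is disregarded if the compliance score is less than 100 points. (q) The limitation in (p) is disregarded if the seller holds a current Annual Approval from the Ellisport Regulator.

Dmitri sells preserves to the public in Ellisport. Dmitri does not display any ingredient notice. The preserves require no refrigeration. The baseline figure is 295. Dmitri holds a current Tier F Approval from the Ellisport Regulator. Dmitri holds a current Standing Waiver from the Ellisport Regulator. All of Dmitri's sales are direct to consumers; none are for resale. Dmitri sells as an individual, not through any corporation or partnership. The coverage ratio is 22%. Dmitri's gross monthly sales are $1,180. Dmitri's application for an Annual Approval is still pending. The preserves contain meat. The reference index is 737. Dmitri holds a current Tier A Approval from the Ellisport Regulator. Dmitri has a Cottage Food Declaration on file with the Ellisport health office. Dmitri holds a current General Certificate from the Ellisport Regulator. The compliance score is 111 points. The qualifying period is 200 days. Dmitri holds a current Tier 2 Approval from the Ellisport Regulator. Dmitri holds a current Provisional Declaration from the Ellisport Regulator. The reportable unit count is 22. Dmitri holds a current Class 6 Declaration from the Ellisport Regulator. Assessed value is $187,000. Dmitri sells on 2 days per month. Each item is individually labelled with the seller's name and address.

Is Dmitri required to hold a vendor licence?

No — exception (e) applies; Dmitri is not required to hold a vendor licence.

All of (a)'s requirements are met (assessed value is $187,000, below the $192,000 limit; a current Standing Waiver is held). However, paragraph (f) must be considered: (f) operates — a current Tier A Approval is held. Exception (a) does not apply.
Exception (b)'s conditions are all satisfied: a current Tier 2 Approval is held; gross monthly sales are $1,180, under the $1,220 limit. But applying paragraphs (g)–(h): (g) is triggered — a current Provisional Declaration is held. (h), which would lift (g), is inapplicable — the baseline figure is 295, not under 244. Exception (b) does not apply.
Exception (c)'s conditions are all satisfied: a Cottage Food Declaration is on file; items are individually labelled. But applying paragraph (i): (i) operates — the reportable unit count is 22, below the 23 limit. So (c) is unavailable.
Exception (d) fails — no ingredient notice is displayed.
Exception (e)'s conditions are all satisfied: a current Tier F Approval is held; the seller is a natural person; the preserves are shelf-stable. Under paragraphs (k)–(q): (k) would limit (e) — a current General Certificate is held — but (l) sets (k) aside: (l) operates against (k): the coverage ratio is 22%, under the 24% limit. (m) operates (the preserves contain meat), but is displaced by (n): (n) operates against (m): the qualifying period is 200 days, under the 275 days limit. (o), which would lift (n), is not engaged — the reference index is 737, not less than 653. Exception (e) stands.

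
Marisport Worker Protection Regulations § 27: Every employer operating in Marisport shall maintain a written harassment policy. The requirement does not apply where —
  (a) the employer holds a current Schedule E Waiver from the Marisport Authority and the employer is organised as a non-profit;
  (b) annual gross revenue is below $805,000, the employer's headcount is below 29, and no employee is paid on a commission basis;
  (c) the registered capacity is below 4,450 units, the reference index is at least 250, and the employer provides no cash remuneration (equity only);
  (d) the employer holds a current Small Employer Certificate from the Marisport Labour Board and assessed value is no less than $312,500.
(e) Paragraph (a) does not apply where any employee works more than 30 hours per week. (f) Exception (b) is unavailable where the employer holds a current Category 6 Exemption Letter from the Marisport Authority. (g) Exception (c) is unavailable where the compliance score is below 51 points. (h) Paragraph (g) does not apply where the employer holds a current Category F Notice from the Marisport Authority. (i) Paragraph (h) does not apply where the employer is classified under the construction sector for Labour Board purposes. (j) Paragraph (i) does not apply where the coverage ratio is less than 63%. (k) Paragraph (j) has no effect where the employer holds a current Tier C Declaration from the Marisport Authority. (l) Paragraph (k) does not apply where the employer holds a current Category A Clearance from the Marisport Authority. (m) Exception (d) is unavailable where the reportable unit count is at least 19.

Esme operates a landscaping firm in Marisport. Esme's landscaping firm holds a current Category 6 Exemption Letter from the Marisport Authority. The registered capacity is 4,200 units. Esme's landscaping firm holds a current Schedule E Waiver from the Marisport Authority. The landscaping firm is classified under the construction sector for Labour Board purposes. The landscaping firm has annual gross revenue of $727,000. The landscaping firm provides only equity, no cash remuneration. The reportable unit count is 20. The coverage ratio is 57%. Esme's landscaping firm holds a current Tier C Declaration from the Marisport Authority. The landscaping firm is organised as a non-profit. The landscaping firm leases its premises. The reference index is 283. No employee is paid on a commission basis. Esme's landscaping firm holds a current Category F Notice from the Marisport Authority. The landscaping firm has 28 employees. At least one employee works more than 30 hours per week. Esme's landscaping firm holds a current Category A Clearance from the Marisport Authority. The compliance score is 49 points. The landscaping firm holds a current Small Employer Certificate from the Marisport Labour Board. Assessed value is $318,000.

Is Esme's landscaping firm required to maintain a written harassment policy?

Exception (a) is satisfied on its face — a current Schedule E Waiver is held; the employer is a non-profit. But applying paragraph (e): (e) operates against (a): at least one employee exceeds 30 hours/week. So (a) is unavailable.
Exception (b) is satisfied on its face — annual gross revenue is $727,000, below the $805,000 limit; the employer's headcount is 28, below the 29 limit; no employee is paid on commission. But: (f) operates against (b): a current Category 6 Exemption Letter is held. So (b) is unavailable.
Exception (c)'s conditions are all satisfied: the registered capacity is 4,200 units, below the 4,450 units limit; the reference index is 283, meeting the 250 threshold; remuneration is equity-only. Considering the limiting provisions: (g) is triggered (the compliance score is 49 points, below the 51 points limit), but is overridden by (h): (h) operates — a current Category F Notice is held. (i) operates (the landscaping firm is classified under the construction sector), but is set aside by (j): (j) operates against (i): the coverage ratio is 57%, less than the 63% limit. (k) applies (a current Tier C Declaration is held), but yields to (l): (l) is triggered — a current Category A Clearance is held. Exception (c) stands.
Exception (d)'s conditions are all satisfied: a current Small Employer Certificate is held; assessed value is $318,000, meeting the $312,500 threshold. But applying paragraph (m): (m) operates — the reportable unit count is 20, meeting the 19 threshold. So (d) is unavailable.

No — exception (c) applies; Esme's landscaping firm is not required to maintain a written harassment policy.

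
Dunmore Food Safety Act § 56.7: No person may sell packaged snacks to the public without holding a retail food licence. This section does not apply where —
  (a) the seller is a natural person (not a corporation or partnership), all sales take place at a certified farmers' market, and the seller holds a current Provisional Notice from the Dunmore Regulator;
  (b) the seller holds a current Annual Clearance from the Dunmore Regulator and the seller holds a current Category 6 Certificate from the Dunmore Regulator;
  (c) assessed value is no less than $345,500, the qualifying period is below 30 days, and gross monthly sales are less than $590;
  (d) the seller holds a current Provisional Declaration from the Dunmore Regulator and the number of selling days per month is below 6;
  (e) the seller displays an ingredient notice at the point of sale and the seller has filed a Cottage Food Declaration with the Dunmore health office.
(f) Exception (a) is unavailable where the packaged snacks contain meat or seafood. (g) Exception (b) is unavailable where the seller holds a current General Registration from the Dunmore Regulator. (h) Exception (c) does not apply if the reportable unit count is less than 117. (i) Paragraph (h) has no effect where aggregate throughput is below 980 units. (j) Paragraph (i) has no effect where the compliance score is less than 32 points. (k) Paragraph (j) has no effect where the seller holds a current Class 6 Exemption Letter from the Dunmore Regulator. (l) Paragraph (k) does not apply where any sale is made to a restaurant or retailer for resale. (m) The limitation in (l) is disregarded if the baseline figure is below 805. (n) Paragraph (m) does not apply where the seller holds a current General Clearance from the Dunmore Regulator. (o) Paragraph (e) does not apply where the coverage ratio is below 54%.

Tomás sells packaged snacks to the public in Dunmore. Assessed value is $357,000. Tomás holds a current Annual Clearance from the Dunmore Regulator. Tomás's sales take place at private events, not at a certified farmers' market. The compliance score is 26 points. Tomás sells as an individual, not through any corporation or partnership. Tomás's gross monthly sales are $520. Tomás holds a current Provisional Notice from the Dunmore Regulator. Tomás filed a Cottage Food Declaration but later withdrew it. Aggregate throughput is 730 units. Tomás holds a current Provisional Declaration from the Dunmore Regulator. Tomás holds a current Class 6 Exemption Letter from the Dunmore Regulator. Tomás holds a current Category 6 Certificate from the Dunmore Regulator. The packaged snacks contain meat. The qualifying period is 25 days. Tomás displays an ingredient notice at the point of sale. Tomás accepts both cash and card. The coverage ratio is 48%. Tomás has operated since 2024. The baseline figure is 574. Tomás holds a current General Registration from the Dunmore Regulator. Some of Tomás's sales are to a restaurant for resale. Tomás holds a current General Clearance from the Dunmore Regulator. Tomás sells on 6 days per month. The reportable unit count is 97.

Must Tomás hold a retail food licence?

Exception (a) fails — sales are at private events, not a certified farmers' market.
Exception (b) is satisfied on its face — a current Annual Clearance is held; a current Category 6 Certificate is held. But: (g) is engaged — a current General Registration is held. So (b) is unavailable.
All of (c)'s requirements are met (assessed value is $357,000, meeting the $345,500 threshold; the qualifying period is 25 days, below the 30 days limit; gross monthly sales are $520, less than the $590 limit). But: (h) is engaged — the reportable unit count is 97, less than the 117 limit. (i) operates (aggregate throughput is 730 units, below the 980 units limit), but is set aside by (j): (j) operates against (i): the compliance score is 26 points, less than the 32 points limit. (k) would limit (j) — a current Class 6 Exemption Letter is held — but (l) sets (k) aside: (l) operates against (k): some sales are to a restaurant for resale. (m) applies (the baseline figure is 574, below the 805 limit), but is displaced by (n): (n) operates against (m): a current General Clearance is held. So (c) is unavailable.
Exception (d) fails — the number of selling days per month is 6, not below 6.
Exception (e) does not apply: the Cottage Food Declaration was withdrawn.
No exception is made out. Tomás falls within the general rule.

Yes — Tomás must hold a retail food licence.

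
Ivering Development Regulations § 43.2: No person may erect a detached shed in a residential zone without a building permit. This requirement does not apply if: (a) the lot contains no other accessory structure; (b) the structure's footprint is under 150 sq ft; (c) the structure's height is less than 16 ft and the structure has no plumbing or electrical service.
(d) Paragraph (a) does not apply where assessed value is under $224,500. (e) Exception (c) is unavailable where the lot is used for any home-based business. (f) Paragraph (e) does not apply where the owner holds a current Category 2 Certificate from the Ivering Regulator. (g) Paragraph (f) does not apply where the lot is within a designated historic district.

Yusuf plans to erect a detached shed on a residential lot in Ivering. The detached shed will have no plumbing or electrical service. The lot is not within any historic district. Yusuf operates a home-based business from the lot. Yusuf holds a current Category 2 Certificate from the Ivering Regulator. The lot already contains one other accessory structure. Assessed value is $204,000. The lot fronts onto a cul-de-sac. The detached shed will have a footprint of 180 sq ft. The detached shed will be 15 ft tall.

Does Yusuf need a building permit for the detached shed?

No — exception (c) applies; Yusuf does not need a building permit.

Exception (a) does not apply: the lot already has another accessory structure.
Exception (b) requires that the structure's footprint is under 150 sq ft; but the structure's footprint is 180 sq ft, not under 150 sq ft, so (b) is unavailable.
Exception (c) is satisfied on its face — the structure's height is 15 ft, less than the 16 ft limit; there is no plumbing or electrical service. Applying paragraphs (e)–(g): (e) operates (a home-based business operates on the lot), but is itself disapplied by (f): (f) operates against (e): a current Category 2 Certificate is held. (g), which would lift (f), is not triggered — the lot is not in a historic district. (c) remains available.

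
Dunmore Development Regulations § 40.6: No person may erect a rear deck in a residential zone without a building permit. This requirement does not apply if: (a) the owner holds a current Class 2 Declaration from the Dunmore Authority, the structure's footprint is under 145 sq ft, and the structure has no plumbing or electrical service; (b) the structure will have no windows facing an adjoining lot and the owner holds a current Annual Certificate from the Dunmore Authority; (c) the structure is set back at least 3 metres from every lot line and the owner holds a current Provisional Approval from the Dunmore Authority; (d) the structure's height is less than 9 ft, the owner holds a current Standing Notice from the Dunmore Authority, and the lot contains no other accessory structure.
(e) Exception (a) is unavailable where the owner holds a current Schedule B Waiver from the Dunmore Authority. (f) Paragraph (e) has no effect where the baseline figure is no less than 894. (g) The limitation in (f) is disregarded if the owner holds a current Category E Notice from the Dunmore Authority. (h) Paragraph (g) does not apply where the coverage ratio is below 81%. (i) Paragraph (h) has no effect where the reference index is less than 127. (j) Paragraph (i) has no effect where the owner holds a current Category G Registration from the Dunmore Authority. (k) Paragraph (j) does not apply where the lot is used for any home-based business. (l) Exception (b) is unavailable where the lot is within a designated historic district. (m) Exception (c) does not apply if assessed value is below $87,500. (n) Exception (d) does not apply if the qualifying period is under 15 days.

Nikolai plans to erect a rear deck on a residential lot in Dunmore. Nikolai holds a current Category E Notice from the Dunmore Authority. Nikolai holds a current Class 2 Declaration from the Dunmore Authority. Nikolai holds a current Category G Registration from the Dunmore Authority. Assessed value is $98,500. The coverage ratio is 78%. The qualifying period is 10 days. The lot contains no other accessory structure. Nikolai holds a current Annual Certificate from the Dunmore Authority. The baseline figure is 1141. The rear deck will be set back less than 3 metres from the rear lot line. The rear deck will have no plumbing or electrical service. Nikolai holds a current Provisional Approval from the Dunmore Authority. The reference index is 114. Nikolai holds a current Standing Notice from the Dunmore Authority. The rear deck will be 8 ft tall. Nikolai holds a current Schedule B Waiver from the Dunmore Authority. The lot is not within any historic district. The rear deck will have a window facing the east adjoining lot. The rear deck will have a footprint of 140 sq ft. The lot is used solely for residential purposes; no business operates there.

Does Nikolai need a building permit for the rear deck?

All of (a)'s requirements are met (a current Class 2 Declaration is held; the structure's footprint is 140 sq ft, under the 145 sq ft limit; there is no plumbing or electrical service). Under paragraphs (e)–(k): (e) would limit (a) — a current Schedule B Waiver is held — but (f) sets (e) aside: (f) is triggered — the baseline figure is 1,141, meeting the 894 threshold. (g) operates (a current Category E Notice is held), but is itself disapplied by (h): (h) applies — the coverage ratio is 78%, below the 81% limit. (i) is engaged (the reference index is 114, less than the 127 limit), but is itself disapplied by (j): (j) is triggered — a current Category G Registration is held. (k), which would lift (j), does not operate here — the lot is solely residential. (a) remains available.
Exception (b) requires that the structure will have no windows facing an adjoining lot; but a window faces an adjoining lot, so (b) is unavailable.
Exception (c) does not apply: the rear setback is under 3 m.
Exception (d)'s conditions are all satisfied: the structure's height is 8 ft, less than the 9 ft limit; a current Standing Notice is held; the lot has no other accessory structure. But applying paragraph (n): (n) operates against (d): the qualifying period is 10 days, under the 15 days limit. So (d) is unavailable.

No — exception (a) applies; Nikolai does not need a building permit.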